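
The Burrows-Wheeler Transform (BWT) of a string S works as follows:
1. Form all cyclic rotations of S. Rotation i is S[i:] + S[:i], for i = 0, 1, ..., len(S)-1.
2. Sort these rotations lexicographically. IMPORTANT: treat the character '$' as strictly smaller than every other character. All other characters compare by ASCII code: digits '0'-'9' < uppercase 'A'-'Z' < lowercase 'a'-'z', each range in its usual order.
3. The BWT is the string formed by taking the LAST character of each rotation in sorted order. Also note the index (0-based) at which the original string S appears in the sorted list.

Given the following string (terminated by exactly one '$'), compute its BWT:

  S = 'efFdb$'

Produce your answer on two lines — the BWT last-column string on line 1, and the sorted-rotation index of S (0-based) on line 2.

Answer: bfdF$e
4

Derivation:
All 6 rotations (rotation i = S[i:]+S[:i]):
  rot[0] = efFdb$
  rot[1] = fFdb$e
  rot[2] = Fdb$ef
  rot[3] = db$efF
  rot[4] = b$efFd
  rot[5] = $efFdb
Sorted (with $ < everything):
  sorted[0] = $efFdb  (last char: 'b')
  sorted[1] = Fdb$ef  (last char: 'f')
  sorted[2] = b$efFd  (last char: 'd')
  sorted[3] = db$efF  (last char: 'F')
  sorted[4] = efFdb$  (last char: '$')
  sorted[5] = fFdb$e  (last char: 'e')
Last column: bfdF$e
Original string S is at sorted index 4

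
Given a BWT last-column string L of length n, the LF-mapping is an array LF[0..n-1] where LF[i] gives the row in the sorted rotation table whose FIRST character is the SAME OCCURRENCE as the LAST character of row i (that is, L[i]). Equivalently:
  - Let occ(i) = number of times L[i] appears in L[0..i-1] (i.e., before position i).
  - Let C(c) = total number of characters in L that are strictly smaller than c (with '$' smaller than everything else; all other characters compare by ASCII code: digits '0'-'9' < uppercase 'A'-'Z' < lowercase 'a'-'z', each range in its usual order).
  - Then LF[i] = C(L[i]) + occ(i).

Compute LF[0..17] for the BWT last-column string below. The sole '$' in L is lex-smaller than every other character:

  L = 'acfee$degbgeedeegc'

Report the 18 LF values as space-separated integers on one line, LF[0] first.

Answer: 1 3 14 7 8 0 5 9 15 2 16 10 11 6 12 13 17 4

Derivation:
Char counts: '$':1, 'a':1, 'b':1, 'c':2, 'd':2, 'e':7, 'f':1, 'g':3
C (first-col start): C('$')=0, C('a')=1, C('b')=2, C('c')=3, C('d')=5, C('e')=7, C('f')=14, C('g')=15
L[0]='a': occ=0, LF[0]=C('a')+0=1+0=1
L[1]='c': occ=0, LF[1]=C('c')+0=3+0=3
L[2]='f': occ=0, LF[2]=C('f')+0=14+0=14
L[3]='e': occ=0, LF[3]=C('e')+0=7+0=7
L[4]='e': occ=1, LF[4]=C('e')+1=7+1=8
L[5]='$': occ=0, LF[5]=C('$')+0=0+0=0
L[6]='d': occ=0, LF[6]=C('d')+0=5+0=5
L[7]='e': occ=2, LF[7]=C('e')+2=7+2=9
L[8]='g': occ=0, LF[8]=C('g')+0=15+0=15
L[9]='b': occ=0, LF[9]=C('b')+0=2+0=2
L[10]='g': occ=1, LF[10]=C('g')+1=15+1=16
L[11]='e': occ=3, LF[11]=C('e')+3=7+3=10
L[12]='e': occ=4, LF[12]=C('e')+4=7+4=11
L[13]='d': occ=1, LF[13]=C('d')+1=5+1=6
L[14]='e': occ=5, LF[14]=C('e')+5=7+5=12
L[15]='e': occ=6, LF[15]=C('e')+6=7+6=13
L[16]='g': occ=2, LF[16]=C('g')+2=15+2=17
L[17]='c': occ=1, LF[17]=C('c')+1=3+1=4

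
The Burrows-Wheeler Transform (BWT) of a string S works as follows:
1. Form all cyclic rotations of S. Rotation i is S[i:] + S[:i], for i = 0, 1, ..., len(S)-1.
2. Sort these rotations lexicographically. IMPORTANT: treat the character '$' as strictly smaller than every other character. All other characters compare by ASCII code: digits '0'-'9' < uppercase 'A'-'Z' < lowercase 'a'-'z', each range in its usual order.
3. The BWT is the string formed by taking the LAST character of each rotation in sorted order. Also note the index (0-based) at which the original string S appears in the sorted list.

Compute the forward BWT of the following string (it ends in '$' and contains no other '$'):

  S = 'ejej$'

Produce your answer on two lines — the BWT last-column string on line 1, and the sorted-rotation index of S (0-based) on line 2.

Answer: jj$ee
2

Derivation:
All 5 rotations (rotation i = S[i:]+S[:i]):
  rot[0] = ejej$
  rot[1] = jej$e
  rot[2] = ej$ej
  rot[3] = j$eje
  rot[4] = $ejej
Sorted (with $ < everything):
  sorted[0] = $ejej  (last char: 'j')
  sorted[1] = ej$ej  (last char: 'j')
  sorted[2] = ejej$  (last char: '$')
  sorted[3] = j$eje  (last char: 'e')
  sorted[4] = jej$e  (last char: 'e')
Last column: jj$ee
Original string S is at sorted index 2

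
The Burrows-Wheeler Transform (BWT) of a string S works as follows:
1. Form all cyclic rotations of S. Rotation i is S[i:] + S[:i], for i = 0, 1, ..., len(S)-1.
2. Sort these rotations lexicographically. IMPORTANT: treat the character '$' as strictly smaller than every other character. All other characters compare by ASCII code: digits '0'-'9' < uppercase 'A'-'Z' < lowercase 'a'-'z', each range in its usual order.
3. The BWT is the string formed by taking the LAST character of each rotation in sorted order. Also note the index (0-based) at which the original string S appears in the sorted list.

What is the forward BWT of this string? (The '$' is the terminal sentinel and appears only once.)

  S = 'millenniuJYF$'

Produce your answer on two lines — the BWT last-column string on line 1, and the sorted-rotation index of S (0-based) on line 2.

All 13 rotations (rotation i = S[i:]+S[:i]):
  rot[0] = millenniuJYF$
  rot[1] = illenniuJYF$m
  rot[2] = llenniuJYF$mi
  rot[3] = lenniuJYF$mil
  rot[4] = enniuJYF$mill
  rot[5] = nniuJYF$mille
  rot[6] = niuJYF$millen
  rot[7] = iuJYF$millenn
  rot[8] = uJYF$millenni
  rot[9] = JYF$millenniu
  rot[10] = YF$millenniuJ
  rot[11] = F$millenniuJY
  rot[12] = $millenniuJYF
Sorted (with $ < everything):
  sorted[0] = $millenniuJYF  (last char: 'F')
  sorted[1] = F$millenniuJY  (last char: 'Y')
  sorted[2] = JYF$millenniu  (last char: 'u')
  sorted[3] = YF$millenniuJ  (last char: 'J')
  sorted[4] = enniuJYF$mill  (last char: 'l')
  sorted[5] = illenniuJYF$m  (last char: 'm')
  sorted[6] = iuJYF$millenn  (last char: 'n')
  sorted[7] = lenniuJYF$mil  (last char: 'l')
  sorted[8] = llenniuJYF$mi  (last char: 'i')
  sorted[9] = millenniuJYF$  (last char: '$')
  sorted[10] = niuJYF$millen  (last char: 'n')
  sorted[11] = nniuJYF$mille  (last char: 'e')
  sorted[12] = uJYF$millenni  (last char: 'i')
Last column: FYuJlmnli$nei
Original string S is at sorted index 9

Answer: FYuJlmnli$nei
9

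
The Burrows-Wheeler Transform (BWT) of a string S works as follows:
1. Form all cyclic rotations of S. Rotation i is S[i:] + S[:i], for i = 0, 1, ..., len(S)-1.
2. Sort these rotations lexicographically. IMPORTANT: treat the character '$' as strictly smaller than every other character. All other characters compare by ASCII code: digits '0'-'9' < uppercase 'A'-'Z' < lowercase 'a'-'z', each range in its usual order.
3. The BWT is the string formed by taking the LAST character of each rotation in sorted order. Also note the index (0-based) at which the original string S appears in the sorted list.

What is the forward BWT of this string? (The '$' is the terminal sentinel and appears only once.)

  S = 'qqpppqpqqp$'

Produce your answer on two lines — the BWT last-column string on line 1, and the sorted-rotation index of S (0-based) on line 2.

All 11 rotations (rotation i = S[i:]+S[:i]):
  rot[0] = qqpppqpqqp$
  rot[1] = qpppqpqqp$q
  rot[2] = pppqpqqp$qq
  rot[3] = ppqpqqp$qqp
  rot[4] = pqpqqp$qqpp
  rot[5] = qpqqp$qqppp
  rot[6] = pqqp$qqpppq
  rot[7] = qqp$qqpppqp
  rot[8] = qp$qqpppqpq
  rot[9] = p$qqpppqpqq
  rot[10] = $qqpppqpqqp
Sorted (with $ < everything):
  sorted[0] = $qqpppqpqqp  (last char: 'p')
  sorted[1] = p$qqpppqpqq  (last char: 'q')
  sorted[2] = pppqpqqp$qq  (last char: 'q')
  sorted[3] = ppqpqqp$qqp  (last char: 'p')
  sorted[4] = pqpqqp$qqpp  (last char: 'p')
  sorted[5] = pqqp$qqpppq  (last char: 'q')
  sorted[6] = qp$qqpppqpq  (last char: 'q')
  sorted[7] = qpppqpqqp$q  (last char: 'q')
  sorted[8] = qpqqp$qqppp  (last char: 'p')
  sorted[9] = qqp$qqpppqp  (last char: 'p')
  sorted[10] = qqpppqpqqp$  (last char: '$')
Last column: pqqppqqqpp$
Original string S is at sorted index 10

Answer: pqqppqqqpp$
10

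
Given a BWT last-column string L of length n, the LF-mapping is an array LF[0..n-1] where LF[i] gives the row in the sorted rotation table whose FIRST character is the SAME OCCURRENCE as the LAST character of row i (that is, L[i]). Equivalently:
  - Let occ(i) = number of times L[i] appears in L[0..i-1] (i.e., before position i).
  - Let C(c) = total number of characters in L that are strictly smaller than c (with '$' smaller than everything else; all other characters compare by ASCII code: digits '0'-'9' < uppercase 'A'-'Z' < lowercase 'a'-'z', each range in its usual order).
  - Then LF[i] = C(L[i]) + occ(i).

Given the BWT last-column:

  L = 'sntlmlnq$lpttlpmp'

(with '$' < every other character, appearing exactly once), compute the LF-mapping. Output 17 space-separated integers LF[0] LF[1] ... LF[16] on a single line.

Char counts: '$':1, 'l':4, 'm':2, 'n':2, 'p':3, 'q':1, 's':1, 't':3
C (first-col start): C('$')=0, C('l')=1, C('m')=5, C('n')=7, C('p')=9, C('q')=12, C('s')=13, C('t')=14
L[0]='s': occ=0, LF[0]=C('s')+0=13+0=13
L[1]='n': occ=0, LF[1]=C('n')+0=7+0=7
L[2]='t': occ=0, LF[2]=C('t')+0=14+0=14
L[3]='l': occ=0, LF[3]=C('l')+0=1+0=1
L[4]='m': occ=0, LF[4]=C('m')+0=5+0=5
L[5]='l': occ=1, LF[5]=C('l')+1=1+1=2
L[6]='n': occ=1, LF[6]=C('n')+1=7+1=8
L[7]='q': occ=0, LF[7]=C('q')+0=12+0=12
L[8]='$': occ=0, LF[8]=C('$')+0=0+0=0
L[9]='l': occ=2, LF[9]=C('l')+2=1+2=3
L[10]='p': occ=0, LF[10]=C('p')+0=9+0=9
L[11]='t': occ=1, LF[11]=C('t')+1=14+1=15
L[12]='t': occ=2, LF[12]=C('t')+2=14+2=16
L[13]='l': occ=3, LF[13]=C('l')+3=1+3=4
L[14]='p': occ=1, LF[14]=C('p')+1=9+1=10
L[15]='m': occ=1, LF[15]=C('m')+1=5+1=6
L[16]='p': occ=2, LF[16]=C('p')+2=9+2=11

Answer: 13 7 14 1 5 2 8 12 0 3 9 15 16 4 10 6 11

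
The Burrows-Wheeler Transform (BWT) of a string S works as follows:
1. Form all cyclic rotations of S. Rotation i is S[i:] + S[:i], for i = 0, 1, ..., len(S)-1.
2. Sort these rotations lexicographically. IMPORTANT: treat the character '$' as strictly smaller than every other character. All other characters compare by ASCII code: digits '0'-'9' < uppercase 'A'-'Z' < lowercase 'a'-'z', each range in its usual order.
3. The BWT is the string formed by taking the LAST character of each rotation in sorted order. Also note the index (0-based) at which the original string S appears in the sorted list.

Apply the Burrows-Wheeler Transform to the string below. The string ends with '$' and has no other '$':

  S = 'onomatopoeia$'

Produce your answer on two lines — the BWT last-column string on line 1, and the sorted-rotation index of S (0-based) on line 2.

Answer: aimoeoopn$toa
9

Derivation:
All 13 rotations (rotation i = S[i:]+S[:i]):
  rot[0] = onomatopoeia$
  rot[1] = nomatopoeia$o
  rot[2] = omatopoeia$on
  rot[3] = matopoeia$ono
  rot[4] = atopoeia$onom
  rot[5] = topoeia$onoma
  rot[6] = opoeia$onomat
  rot[7] = poeia$onomato
  rot[8] = oeia$onomatop
  rot[9] = eia$onomatopo
  rot[10] = ia$onomatopoe
  rot[11] = a$onomatopoei
  rot[12] = $onomatopoeia
Sorted (with $ < everything):
  sorted[0] = $onomatopoeia  (last char: 'a')
  sorted[1] = a$onomatopoei  (last char: 'i')
  sorted[2] = atopoeia$onom  (last char: 'm')
  sorted[3] = eia$onomatopo  (last char: 'o')
  sorted[4] = ia$onomatopoe  (last char: 'e')
  sorted[5] = matopoeia$ono  (last char: 'o')
  sorted[6] = nomatopoeia$o  (last char: 'o')
  sorted[7] = oeia$onomatop  (last char: 'p')
  sorted[8] = omatopoeia$on  (last char: 'n')
  sorted[9] = onomatopoeia$  (last char: '$')
  sorted[10] = opoeia$onomat  (last char: 't')
  sorted[11] = poeia$onomato  (last char: 'o')
  sorted[12] = topoeia$onoma  (last char: 'a')
Last column: aimoeoopn$toa
Original string S is at sorted index 9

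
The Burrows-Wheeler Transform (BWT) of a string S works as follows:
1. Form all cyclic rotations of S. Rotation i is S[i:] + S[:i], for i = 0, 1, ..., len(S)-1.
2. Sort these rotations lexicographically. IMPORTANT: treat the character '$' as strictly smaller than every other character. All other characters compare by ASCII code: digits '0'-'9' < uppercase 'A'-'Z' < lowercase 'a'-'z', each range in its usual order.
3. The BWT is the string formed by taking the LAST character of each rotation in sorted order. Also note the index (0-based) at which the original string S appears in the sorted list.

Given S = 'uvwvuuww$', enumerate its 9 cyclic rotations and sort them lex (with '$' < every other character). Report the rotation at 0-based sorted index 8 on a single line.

All 9 rotations (rotation i = S[i:]+S[:i]):
  rot[0] = uvwvuuww$
  rot[1] = vwvuuww$u
  rot[2] = wvuuww$uv
  rot[3] = vuuww$uvw
  rot[4] = uuww$uvwv
  rot[5] = uww$uvwvu
  rot[6] = ww$uvwvuu
  rot[7] = w$uvwvuuw
  rot[8] = $uvwvuuww
Sorted (with $ < everything):
  sorted[0] = $uvwvuuww
  sorted[1] = uuww$uvwv
  sorted[2] = uvwvuuww$
  sorted[3] = uww$uvwvu
  sorted[4] = vuuww$uvw
  sorted[5] = vwvuuww$u
  sorted[6] = w$uvwvuuw
  sorted[7] = wvuuww$uv
  sorted[8] = ww$uvwvuu
sorted[8] = ww$uvwvuu

Answer: ww$uvwvuu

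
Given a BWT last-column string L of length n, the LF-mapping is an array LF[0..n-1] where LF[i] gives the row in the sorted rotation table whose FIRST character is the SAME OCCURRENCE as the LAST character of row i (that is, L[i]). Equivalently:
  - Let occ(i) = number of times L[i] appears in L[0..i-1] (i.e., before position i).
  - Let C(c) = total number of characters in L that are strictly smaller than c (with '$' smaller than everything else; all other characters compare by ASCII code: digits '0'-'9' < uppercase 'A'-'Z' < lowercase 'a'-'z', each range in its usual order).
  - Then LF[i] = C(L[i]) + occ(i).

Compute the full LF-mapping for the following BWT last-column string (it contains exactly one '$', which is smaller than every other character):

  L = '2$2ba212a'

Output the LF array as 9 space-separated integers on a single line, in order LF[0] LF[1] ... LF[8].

Char counts: '$':1, '1':1, '2':4, 'a':2, 'b':1
C (first-col start): C('$')=0, C('1')=1, C('2')=2, C('a')=6, C('b')=8
L[0]='2': occ=0, LF[0]=C('2')+0=2+0=2
L[1]='$': occ=0, LF[1]=C('$')+0=0+0=0
L[2]='2': occ=1, LF[2]=C('2')+1=2+1=3
L[3]='b': occ=0, LF[3]=C('b')+0=8+0=8
L[4]='a': occ=0, LF[4]=C('a')+0=6+0=6
L[5]='2': occ=2, LF[5]=C('2')+2=2+2=4
L[6]='1': occ=0, LF[6]=C('1')+0=1+0=1
L[7]='2': occ=3, LF[7]=C('2')+3=2+3=5
L[8]='a': occ=1, LF[8]=C('a')+1=6+1=7

Answer: 2 0 3 8 6 4 1 5 7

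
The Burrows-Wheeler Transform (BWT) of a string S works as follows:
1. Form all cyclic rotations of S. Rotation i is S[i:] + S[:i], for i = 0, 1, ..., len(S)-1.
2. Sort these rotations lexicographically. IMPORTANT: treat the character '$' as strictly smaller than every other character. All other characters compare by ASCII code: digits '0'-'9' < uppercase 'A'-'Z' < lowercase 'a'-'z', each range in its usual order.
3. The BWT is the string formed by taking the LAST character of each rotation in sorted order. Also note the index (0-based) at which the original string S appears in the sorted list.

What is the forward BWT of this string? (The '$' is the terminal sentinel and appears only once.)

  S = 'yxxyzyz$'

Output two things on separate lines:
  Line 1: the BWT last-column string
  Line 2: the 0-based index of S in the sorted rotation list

All 8 rotations (rotation i = S[i:]+S[:i]):
  rot[0] = yxxyzyz$
  rot[1] = xxyzyz$y
  rot[2] = xyzyz$yx
  rot[3] = yzyz$yxx
  rot[4] = zyz$yxxy
  rot[5] = yz$yxxyz
  rot[6] = z$yxxyzy
  rot[7] = $yxxyzyz
Sorted (with $ < everything):
  sorted[0] = $yxxyzyz  (last char: 'z')
  sorted[1] = xxyzyz$y  (last char: 'y')
  sorted[2] = xyzyz$yx  (last char: 'x')
  sorted[3] = yxxyzyz$  (last char: '$')
  sorted[4] = yz$yxxyz  (last char: 'z')
  sorted[5] = yzyz$yxx  (last char: 'x')
  sorted[6] = z$yxxyzy  (last char: 'y')
  sorted[7] = zyz$yxxy  (last char: 'y')
Last column: zyx$zxyy
Original string S is at sorted index 3

Answer: zyx$zxyy
3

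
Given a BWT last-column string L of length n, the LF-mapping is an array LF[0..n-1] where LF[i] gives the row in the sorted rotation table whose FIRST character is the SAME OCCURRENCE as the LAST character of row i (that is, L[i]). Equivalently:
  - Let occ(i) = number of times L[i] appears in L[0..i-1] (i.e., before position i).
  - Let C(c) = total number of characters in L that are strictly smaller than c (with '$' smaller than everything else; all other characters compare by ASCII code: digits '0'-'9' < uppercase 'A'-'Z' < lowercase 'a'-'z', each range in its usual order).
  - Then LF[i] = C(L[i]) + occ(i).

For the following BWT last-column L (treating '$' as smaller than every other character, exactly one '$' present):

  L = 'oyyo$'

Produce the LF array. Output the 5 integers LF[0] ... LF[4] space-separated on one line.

Char counts: '$':1, 'o':2, 'y':2
C (first-col start): C('$')=0, C('o')=1, C('y')=3
L[0]='o': occ=0, LF[0]=C('o')+0=1+0=1
L[1]='y': occ=0, LF[1]=C('y')+0=3+0=3
L[2]='y': occ=1, LF[2]=C('y')+1=3+1=4
L[3]='o': occ=1, LF[3]=C('o')+1=1+1=2
L[4]='$': occ=0, LF[4]=C('$')+0=0+0=0

Answer: 1 3 4 2 0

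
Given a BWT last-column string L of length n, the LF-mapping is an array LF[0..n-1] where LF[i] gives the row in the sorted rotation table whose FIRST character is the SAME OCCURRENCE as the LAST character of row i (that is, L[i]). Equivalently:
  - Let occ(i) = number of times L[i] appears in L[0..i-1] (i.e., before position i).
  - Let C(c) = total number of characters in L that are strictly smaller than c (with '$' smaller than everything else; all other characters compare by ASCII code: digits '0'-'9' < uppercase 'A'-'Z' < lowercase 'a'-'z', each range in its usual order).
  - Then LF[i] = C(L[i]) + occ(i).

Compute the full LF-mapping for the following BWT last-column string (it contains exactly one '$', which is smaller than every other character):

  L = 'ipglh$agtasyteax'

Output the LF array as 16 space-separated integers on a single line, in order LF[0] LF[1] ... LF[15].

Answer: 8 10 5 9 7 0 1 6 12 2 11 15 13 4 3 14

Derivation:
Char counts: '$':1, 'a':3, 'e':1, 'g':2, 'h':1, 'i':1, 'l':1, 'p':1, 's':1, 't':2, 'x':1, 'y':1
C (first-col start): C('$')=0, C('a')=1, C('e')=4, C('g')=5, C('h')=7, C('i')=8, C('l')=9, C('p')=10, C('s')=11, C('t')=12, C('x')=14, C('y')=15
L[0]='i': occ=0, LF[0]=C('i')+0=8+0=8
L[1]='p': occ=0, LF[1]=C('p')+0=10+0=10
L[2]='g': occ=0, LF[2]=C('g')+0=5+0=5
L[3]='l': occ=0, LF[3]=C('l')+0=9+0=9
L[4]='h': occ=0, LF[4]=C('h')+0=7+0=7
L[5]='$': occ=0, LF[5]=C('$')+0=0+0=0
L[6]='a': occ=0, LF[6]=C('a')+0=1+0=1
L[7]='g': occ=1, LF[7]=C('g')+1=5+1=6
L[8]='t': occ=0, LF[8]=C('t')+0=12+0=12
L[9]='a': occ=1, LF[9]=C('a')+1=1+1=2
L[10]='s': occ=0, LF[10]=C('s')+0=11+0=11
L[11]='y': occ=0, LF[11]=C('y')+0=15+0=15
L[12]='t': occ=1, LF[12]=C('t')+1=12+1=13
L[13]='e': occ=0, LF[13]=C('e')+0=4+0=4
L[14]='a': occ=2, LF[14]=C('a')+2=1+2=3
L[15]='x': occ=0, LF[15]=C('x')+0=14+0=14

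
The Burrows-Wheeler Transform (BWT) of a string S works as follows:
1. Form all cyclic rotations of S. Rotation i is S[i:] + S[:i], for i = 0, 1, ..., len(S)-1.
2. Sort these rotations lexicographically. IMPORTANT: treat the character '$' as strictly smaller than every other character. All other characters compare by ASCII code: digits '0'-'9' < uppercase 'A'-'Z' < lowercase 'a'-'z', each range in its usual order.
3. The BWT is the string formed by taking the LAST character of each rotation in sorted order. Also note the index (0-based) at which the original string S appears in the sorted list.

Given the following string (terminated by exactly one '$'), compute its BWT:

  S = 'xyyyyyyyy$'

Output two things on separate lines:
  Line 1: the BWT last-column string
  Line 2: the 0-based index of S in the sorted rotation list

All 10 rotations (rotation i = S[i:]+S[:i]):
  rot[0] = xyyyyyyyy$
  rot[1] = yyyyyyyy$x
  rot[2] = yyyyyyy$xy
  rot[3] = yyyyyy$xyy
  rot[4] = yyyyy$xyyy
  rot[5] = yyyy$xyyyy
  rot[6] = yyy$xyyyyy
  rot[7] = yy$xyyyyyy
  rot[8] = y$xyyyyyyy
  rot[9] = $xyyyyyyyy
Sorted (with $ < everything):
  sorted[0] = $xyyyyyyyy  (last char: 'y')
  sorted[1] = xyyyyyyyy$  (last char: '$')
  sorted[2] = y$xyyyyyyy  (last char: 'y')
  sorted[3] = yy$xyyyyyy  (last char: 'y')
  sorted[4] = yyy$xyyyyy  (last char: 'y')
  sorted[5] = yyyy$xyyyy  (last char: 'y')
  sorted[6] = yyyyy$xyyy  (last char: 'y')
  sorted[7] = yyyyyy$xyy  (last char: 'y')
  sorted[8] = yyyyyyy$xy  (last char: 'y')
  sorted[9] = yyyyyyyy$x  (last char: 'x')
Last column: y$yyyyyyyx
Original string S is at sorted index 1

Answer: y$yyyyyyyx
1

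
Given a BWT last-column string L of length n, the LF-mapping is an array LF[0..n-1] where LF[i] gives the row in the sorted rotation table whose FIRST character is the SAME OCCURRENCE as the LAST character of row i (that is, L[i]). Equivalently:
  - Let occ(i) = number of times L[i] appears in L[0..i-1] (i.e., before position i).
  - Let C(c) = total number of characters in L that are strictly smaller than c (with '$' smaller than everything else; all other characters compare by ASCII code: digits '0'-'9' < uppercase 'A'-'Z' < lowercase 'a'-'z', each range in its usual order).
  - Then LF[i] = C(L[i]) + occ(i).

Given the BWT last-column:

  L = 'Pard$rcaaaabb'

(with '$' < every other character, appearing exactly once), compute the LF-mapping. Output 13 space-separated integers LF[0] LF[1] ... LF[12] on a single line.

Char counts: '$':1, 'P':1, 'a':5, 'b':2, 'c':1, 'd':1, 'r':2
C (first-col start): C('$')=0, C('P')=1, C('a')=2, C('b')=7, C('c')=9, C('d')=10, C('r')=11
L[0]='P': occ=0, LF[0]=C('P')+0=1+0=1
L[1]='a': occ=0, LF[1]=C('a')+0=2+0=2
L[2]='r': occ=0, LF[2]=C('r')+0=11+0=11
L[3]='d': occ=0, LF[3]=C('d')+0=10+0=10
L[4]='$': occ=0, LF[4]=C('$')+0=0+0=0
L[5]='r': occ=1, LF[5]=C('r')+1=11+1=12
L[6]='c': occ=0, LF[6]=C('c')+0=9+0=9
L[7]='a': occ=1, LF[7]=C('a')+1=2+1=3
L[8]='a': occ=2, LF[8]=C('a')+2=2+2=4
L[9]='a': occ=3, LF[9]=C('a')+3=2+3=5
L[10]='a': occ=4, LF[10]=C('a')+4=2+4=6
L[11]='b': occ=0, LF[11]=C('b')+0=7+0=7
L[12]='b': occ=1, LF[12]=C('b')+1=7+1=8

Answer: 1 2 11 10 0 12 9 3 4 5 6 7 8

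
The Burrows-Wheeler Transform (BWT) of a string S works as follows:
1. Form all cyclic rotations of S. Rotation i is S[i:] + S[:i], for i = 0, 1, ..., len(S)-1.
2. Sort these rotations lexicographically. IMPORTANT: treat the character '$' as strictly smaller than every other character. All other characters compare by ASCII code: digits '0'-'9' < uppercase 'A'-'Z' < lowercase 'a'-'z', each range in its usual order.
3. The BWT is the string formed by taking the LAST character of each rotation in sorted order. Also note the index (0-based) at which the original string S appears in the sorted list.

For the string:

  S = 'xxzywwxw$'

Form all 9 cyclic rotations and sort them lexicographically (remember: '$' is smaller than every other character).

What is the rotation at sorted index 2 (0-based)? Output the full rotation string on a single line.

Answer: wwxw$xxzy

Derivation:
All 9 rotations (rotation i = S[i:]+S[:i]):
  rot[0] = xxzywwxw$
  rot[1] = xzywwxw$x
  rot[2] = zywwxw$xx
  rot[3] = ywwxw$xxz
  rot[4] = wwxw$xxzy
  rot[5] = wxw$xxzyw
  rot[6] = xw$xxzyww
  rot[7] = w$xxzywwx
  rot[8] = $xxzywwxw
Sorted (with $ < everything):
  sorted[0] = $xxzywwxw
  sorted[1] = w$xxzywwx
  sorted[2] = wwxw$xxzy
  sorted[3] = wxw$xxzyw
  sorted[4] = xw$xxzyww
  sorted[5] = xxzywwxw$
  sorted[6] = xzywwxw$x
  sorted[7] = ywwxw$xxz
  sorted[8] = zywwxw$xx
sorted[2] = wwxw$xxzy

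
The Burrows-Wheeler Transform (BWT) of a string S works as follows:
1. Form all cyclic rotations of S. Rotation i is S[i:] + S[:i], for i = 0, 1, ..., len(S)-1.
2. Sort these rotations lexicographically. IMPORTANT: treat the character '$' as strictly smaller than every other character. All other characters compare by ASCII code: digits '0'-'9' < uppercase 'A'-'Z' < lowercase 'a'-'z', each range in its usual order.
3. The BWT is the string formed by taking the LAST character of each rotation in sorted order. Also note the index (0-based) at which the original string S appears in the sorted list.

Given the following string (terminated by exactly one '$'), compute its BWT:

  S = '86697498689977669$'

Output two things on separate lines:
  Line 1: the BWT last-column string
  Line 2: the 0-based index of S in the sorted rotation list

Answer: 9778866979$9666948
10

Derivation:
All 18 rotations (rotation i = S[i:]+S[:i]):
  rot[0] = 86697498689977669$
  rot[1] = 6697498689977669$8
  rot[2] = 697498689977669$86
  rot[3] = 97498689977669$866
  rot[4] = 7498689977669$8669
  rot[5] = 498689977669$86697
  rot[6] = 98689977669$866974
  rot[7] = 8689977669$8669749
  rot[8] = 689977669$86697498
  rot[9] = 89977669$866974986
  rot[10] = 9977669$8669749868
  rot[11] = 977669$86697498689
  rot[12] = 77669$866974986899
  rot[13] = 7669$8669749868997
  rot[14] = 669$86697498689977
  rot[15] = 69$866974986899776
  rot[16] = 9$8669749868997766
  rot[17] = $86697498689977669
Sorted (with $ < everything):
  sorted[0] = $86697498689977669  (last char: '9')
  sorted[1] = 498689977669$86697  (last char: '7')
  sorted[2] = 669$86697498689977  (last char: '7')
  sorted[3] = 6697498689977669$8  (last char: '8')
  sorted[4] = 689977669$86697498  (last char: '8')
  sorted[5] = 69$866974986899776  (last char: '6')
  sorted[6] = 697498689977669$86  (last char: '6')
  sorted[7] = 7498689977669$8669  (last char: '9')
  sorted[8] = 7669$8669749868997  (last char: '7')
  sorted[9] = 77669$866974986899  (last char: '9')
  sorted[10] = 86697498689977669$  (last char: '$')
  sorted[11] = 8689977669$8669749  (last char: '9')
  sorted[12] = 89977669$866974986  (last char: '6')
  sorted[13] = 9$8669749868997766  (last char: '6')
  sorted[14] = 97498689977669$866  (last char: '6')
  sorted[15] = 977669$86697498689  (last char: '9')
  sorted[16] = 98689977669$866974  (last char: '4')
  sorted[17] = 9977669$8669749868  (last char: '8')
Last column: 9778866979$9666948
Original string S is at sorted index 10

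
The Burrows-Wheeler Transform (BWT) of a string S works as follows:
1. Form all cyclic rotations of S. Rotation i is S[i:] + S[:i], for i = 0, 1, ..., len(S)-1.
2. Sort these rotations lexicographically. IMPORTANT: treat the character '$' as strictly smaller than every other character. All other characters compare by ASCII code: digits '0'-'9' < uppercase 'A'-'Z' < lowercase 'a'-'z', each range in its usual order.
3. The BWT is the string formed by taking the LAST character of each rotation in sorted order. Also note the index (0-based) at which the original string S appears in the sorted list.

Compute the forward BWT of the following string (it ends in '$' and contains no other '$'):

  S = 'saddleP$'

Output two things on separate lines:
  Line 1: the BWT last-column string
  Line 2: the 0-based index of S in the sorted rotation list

Answer: Pesadld$
7

Derivation:
All 8 rotations (rotation i = S[i:]+S[:i]):
  rot[0] = saddleP$
  rot[1] = addleP$s
  rot[2] = ddleP$sa
  rot[3] = dleP$sad
  rot[4] = leP$sadd
  rot[5] = eP$saddl
  rot[6] = P$saddle
  rot[7] = $saddleP
Sorted (with $ < everything):
  sorted[0] = $saddleP  (last char: 'P')
  sorted[1] = P$saddle  (last char: 'e')
  sorted[2] = addleP$s  (last char: 's')
  sorted[3] = ddleP$sa  (last char: 'a')
  sorted[4] = dleP$sad  (last char: 'd')
  sorted[5] = eP$saddl  (last char: 'l')
  sorted[6] = leP$sadd  (last char: 'd')
  sorted[7] = saddleP$  (last char: '$')
Last column: Pesadld$
Original string S is at sorted index 7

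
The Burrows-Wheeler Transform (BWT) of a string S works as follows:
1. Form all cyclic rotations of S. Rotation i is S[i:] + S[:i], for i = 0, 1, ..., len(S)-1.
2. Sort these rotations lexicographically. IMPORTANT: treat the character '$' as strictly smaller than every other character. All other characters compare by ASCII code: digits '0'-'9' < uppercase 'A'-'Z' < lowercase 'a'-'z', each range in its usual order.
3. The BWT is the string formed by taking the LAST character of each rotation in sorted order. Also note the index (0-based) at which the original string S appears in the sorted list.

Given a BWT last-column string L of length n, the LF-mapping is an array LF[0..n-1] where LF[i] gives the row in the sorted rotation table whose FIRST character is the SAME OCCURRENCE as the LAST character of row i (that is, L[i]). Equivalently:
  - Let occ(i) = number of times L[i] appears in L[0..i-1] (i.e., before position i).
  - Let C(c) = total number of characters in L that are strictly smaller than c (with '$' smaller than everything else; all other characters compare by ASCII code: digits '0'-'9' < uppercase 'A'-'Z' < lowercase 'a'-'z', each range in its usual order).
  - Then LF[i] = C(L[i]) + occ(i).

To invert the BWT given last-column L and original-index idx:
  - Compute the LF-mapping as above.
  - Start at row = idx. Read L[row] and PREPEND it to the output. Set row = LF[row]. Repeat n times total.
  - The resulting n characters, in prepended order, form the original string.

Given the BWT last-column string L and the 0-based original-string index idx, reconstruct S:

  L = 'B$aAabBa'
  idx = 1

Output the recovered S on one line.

LF mapping: 2 0 4 1 5 7 3 6
Walk LF starting at row 1, prepending L[row]:
  step 1: row=1, L[1]='$', prepend. Next row=LF[1]=0
  step 2: row=0, L[0]='B', prepend. Next row=LF[0]=2
  step 3: row=2, L[2]='a', prepend. Next row=LF[2]=4
  step 4: row=4, L[4]='a', prepend. Next row=LF[4]=5
  step 5: row=5, L[5]='b', prepend. Next row=LF[5]=7
  step 6: row=7, L[7]='a', prepend. Next row=LF[7]=6
  step 7: row=6, L[6]='B', prepend. Next row=LF[6]=3
  step 8: row=3, L[3]='A', prepend. Next row=LF[3]=1
Reversed output: ABabaaB$

Answer: ABabaaB$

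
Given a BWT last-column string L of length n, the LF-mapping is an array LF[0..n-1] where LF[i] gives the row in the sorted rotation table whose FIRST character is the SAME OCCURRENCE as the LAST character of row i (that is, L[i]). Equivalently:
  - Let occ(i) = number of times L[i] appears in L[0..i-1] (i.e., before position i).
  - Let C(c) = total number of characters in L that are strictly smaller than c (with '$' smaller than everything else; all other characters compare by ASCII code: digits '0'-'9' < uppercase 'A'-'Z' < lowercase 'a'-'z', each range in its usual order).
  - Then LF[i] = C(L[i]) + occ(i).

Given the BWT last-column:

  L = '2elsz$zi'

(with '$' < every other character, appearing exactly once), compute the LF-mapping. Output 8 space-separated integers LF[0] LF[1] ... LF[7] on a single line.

Char counts: '$':1, '2':1, 'e':1, 'i':1, 'l':1, 's':1, 'z':2
C (first-col start): C('$')=0, C('2')=1, C('e')=2, C('i')=3, C('l')=4, C('s')=5, C('z')=6
L[0]='2': occ=0, LF[0]=C('2')+0=1+0=1
L[1]='e': occ=0, LF[1]=C('e')+0=2+0=2
L[2]='l': occ=0, LF[2]=C('l')+0=4+0=4
L[3]='s': occ=0, LF[3]=C('s')+0=5+0=5
L[4]='z': occ=0, LF[4]=C('z')+0=6+0=6
L[5]='$': occ=0, LF[5]=C('$')+0=0+0=0
L[6]='z': occ=1, LF[6]=C('z')+1=6+1=7
L[7]='i': occ=0, LF[7]=C('i')+0=3+0=3

Answer: 1 2 4 5 6 0 7 3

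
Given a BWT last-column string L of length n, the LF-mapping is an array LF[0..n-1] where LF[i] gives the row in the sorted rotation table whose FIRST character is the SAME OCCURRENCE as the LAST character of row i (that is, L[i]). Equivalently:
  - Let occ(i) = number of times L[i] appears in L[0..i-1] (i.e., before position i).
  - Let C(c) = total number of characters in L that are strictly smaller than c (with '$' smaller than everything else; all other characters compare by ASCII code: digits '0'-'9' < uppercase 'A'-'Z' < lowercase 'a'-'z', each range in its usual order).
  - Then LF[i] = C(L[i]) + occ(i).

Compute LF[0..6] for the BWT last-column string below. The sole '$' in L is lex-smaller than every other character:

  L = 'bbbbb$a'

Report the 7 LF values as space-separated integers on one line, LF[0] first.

Answer: 2 3 4 5 6 0 1

Derivation:
Char counts: '$':1, 'a':1, 'b':5
C (first-col start): C('$')=0, C('a')=1, C('b')=2
L[0]='b': occ=0, LF[0]=C('b')+0=2+0=2
L[1]='b': occ=1, LF[1]=C('b')+1=2+1=3
L[2]='b': occ=2, LF[2]=C('b')+2=2+2=4
L[3]='b': occ=3, LF[3]=C('b')+3=2+3=5
L[4]='b': occ=4, LF[4]=C('b')+4=2+4=6
L[5]='$': occ=0, LF[5]=C('$')+0=0+0=0
L[6]='a': occ=0, LF[6]=C('a')+0=1+0=1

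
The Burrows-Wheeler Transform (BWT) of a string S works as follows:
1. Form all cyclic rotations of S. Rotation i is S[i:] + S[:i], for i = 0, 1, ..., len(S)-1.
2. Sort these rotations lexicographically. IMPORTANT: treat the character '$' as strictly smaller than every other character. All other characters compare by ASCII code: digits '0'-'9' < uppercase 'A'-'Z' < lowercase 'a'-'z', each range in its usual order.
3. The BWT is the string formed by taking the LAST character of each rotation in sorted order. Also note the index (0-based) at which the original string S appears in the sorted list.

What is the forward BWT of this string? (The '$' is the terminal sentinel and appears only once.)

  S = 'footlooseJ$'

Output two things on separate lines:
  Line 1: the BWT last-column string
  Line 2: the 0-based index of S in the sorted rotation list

Answer: Jes$tlfoooo
3

Derivation:
All 11 rotations (rotation i = S[i:]+S[:i]):
  rot[0] = footlooseJ$
  rot[1] = ootlooseJ$f
  rot[2] = otlooseJ$fo
  rot[3] = tlooseJ$foo
  rot[4] = looseJ$foot
  rot[5] = ooseJ$footl
  rot[6] = oseJ$footlo
  rot[7] = seJ$footloo
  rot[8] = eJ$footloos
  rot[9] = J$footloose
  rot[10] = $footlooseJ
Sorted (with $ < everything):
  sorted[0] = $footlooseJ  (last char: 'J')
  sorted[1] = J$footloose  (last char: 'e')
  sorted[2] = eJ$footloos  (last char: 's')
  sorted[3] = footlooseJ$  (last char: '$')
  sorted[4] = looseJ$foot  (last char: 't')
  sorted[5] = ooseJ$footl  (last char: 'l')
  sorted[6] = ootlooseJ$f  (last char: 'f')
  sorted[7] = oseJ$footlo  (last char: 'o')
  sorted[8] = otlooseJ$fo  (last char: 'o')
  sorted[9] = seJ$footloo  (last char: 'o')
  sorted[10] = tlooseJ$foo  (last char: 'o')
Last column: Jes$tlfoooo
Original string S is at sorted index 3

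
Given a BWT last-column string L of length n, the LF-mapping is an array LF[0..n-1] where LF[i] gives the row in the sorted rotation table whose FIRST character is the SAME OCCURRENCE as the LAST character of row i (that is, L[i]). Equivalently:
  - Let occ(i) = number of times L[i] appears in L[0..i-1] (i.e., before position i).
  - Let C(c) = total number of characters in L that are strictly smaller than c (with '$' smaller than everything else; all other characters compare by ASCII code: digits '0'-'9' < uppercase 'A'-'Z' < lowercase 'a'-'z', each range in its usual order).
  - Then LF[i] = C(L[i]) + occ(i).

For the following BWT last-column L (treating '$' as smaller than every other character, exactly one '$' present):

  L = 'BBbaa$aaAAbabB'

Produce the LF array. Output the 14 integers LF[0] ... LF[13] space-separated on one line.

Char counts: '$':1, 'A':2, 'B':3, 'a':5, 'b':3
C (first-col start): C('$')=0, C('A')=1, C('B')=3, C('a')=6, C('b')=11
L[0]='B': occ=0, LF[0]=C('B')+0=3+0=3
L[1]='B': occ=1, LF[1]=C('B')+1=3+1=4
L[2]='b': occ=0, LF[2]=C('b')+0=11+0=11
L[3]='a': occ=0, LF[3]=C('a')+0=6+0=6
L[4]='a': occ=1, LF[4]=C('a')+1=6+1=7
L[5]='$': occ=0, LF[5]=C('$')+0=0+0=0
L[6]='a': occ=2, LF[6]=C('a')+2=6+2=8
L[7]='a': occ=3, LF[7]=C('a')+3=6+3=9
L[8]='A': occ=0, LF[8]=C('A')+0=1+0=1
L[9]='A': occ=1, LF[9]=C('A')+1=1+1=2
L[10]='b': occ=1, LF[10]=C('b')+1=11+1=12
L[11]='a': occ=4, LF[11]=C('a')+4=6+4=10
L[12]='b': occ=2, LF[12]=C('b')+2=11+2=13
L[13]='B': occ=2, LF[13]=C('B')+2=3+2=5

Answer: 3 4 11 6 7 0 8 9 1 2 12 10 13 5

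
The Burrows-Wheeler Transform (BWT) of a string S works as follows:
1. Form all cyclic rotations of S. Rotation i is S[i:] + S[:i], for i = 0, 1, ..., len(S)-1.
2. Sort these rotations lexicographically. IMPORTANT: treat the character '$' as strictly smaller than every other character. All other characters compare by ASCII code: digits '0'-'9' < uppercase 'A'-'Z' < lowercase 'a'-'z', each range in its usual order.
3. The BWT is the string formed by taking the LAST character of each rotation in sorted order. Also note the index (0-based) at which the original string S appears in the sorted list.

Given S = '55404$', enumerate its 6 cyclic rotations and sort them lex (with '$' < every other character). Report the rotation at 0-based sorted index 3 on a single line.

All 6 rotations (rotation i = S[i:]+S[:i]):
  rot[0] = 55404$
  rot[1] = 5404$5
  rot[2] = 404$55
  rot[3] = 04$554
  rot[4] = 4$5540
  rot[5] = $55404
Sorted (with $ < everything):
  sorted[0] = $55404
  sorted[1] = 04$554
  sorted[2] = 4$5540
  sorted[3] = 404$55
  sorted[4] = 5404$5
  sorted[5] = 55404$
sorted[3] = 404$55

Answer: 404$55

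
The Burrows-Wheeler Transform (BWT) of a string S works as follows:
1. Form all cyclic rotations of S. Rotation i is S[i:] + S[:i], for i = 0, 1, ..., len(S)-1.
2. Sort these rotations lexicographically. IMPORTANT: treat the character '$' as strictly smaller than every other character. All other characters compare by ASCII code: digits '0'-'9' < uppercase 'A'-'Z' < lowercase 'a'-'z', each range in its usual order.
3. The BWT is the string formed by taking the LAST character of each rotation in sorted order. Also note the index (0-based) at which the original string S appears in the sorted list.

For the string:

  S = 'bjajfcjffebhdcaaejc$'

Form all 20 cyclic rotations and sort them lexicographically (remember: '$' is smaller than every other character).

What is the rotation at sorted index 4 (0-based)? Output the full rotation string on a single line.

All 20 rotations (rotation i = S[i:]+S[:i]):
  rot[0] = bjajfcjffebhdcaaejc$
  rot[1] = jajfcjffebhdcaaejc$b
  rot[2] = ajfcjffebhdcaaejc$bj
  rot[3] = jfcjffebhdcaaejc$bja
  rot[4] = fcjffebhdcaaejc$bjaj
  rot[5] = cjffebhdcaaejc$bjajf
  rot[6] = jffebhdcaaejc$bjajfc
  rot[7] = ffebhdcaaejc$bjajfcj
  rot[8] = febhdcaaejc$bjajfcjf
  rot[9] = ebhdcaaejc$bjajfcjff
  rot[10] = bhdcaaejc$bjajfcjffe
  rot[11] = hdcaaejc$bjajfcjffeb
  rot[12] = dcaaejc$bjajfcjffebh
  rot[13] = caaejc$bjajfcjffebhd
  rot[14] = aaejc$bjajfcjffebhdc
  rot[15] = aejc$bjajfcjffebhdca
  rot[16] = ejc$bjajfcjffebhdcaa
  rot[17] = jc$bjajfcjffebhdcaae
  rot[18] = c$bjajfcjffebhdcaaej
  rot[19] = $bjajfcjffebhdcaaejc
Sorted (with $ < everything):
  sorted[0] = $bjajfcjffebhdcaaejc
  sorted[1] = aaejc$bjajfcjffebhdc
  sorted[2] = aejc$bjajfcjffebhdca
  sorted[3] = ajfcjffebhdcaaejc$bj
  sorted[4] = bhdcaaejc$bjajfcjffe
  sorted[5] = bjajfcjffebhdcaaejc$
  sorted[6] = c$bjajfcjffebhdcaaej
  sorted[7] = caaejc$bjajfcjffebhd
  sorted[8] = cjffebhdcaaejc$bjajf
  sorted[9] = dcaaejc$bjajfcjffebh
  sorted[10] = ebhdcaaejc$bjajfcjff
  sorted[11] = ejc$bjajfcjffebhdcaa
  sorted[12] = fcjffebhdcaaejc$bjaj
  sorted[13] = febhdcaaejc$bjajfcjf
  sorted[14] = ffebhdcaaejc$bjajfcj
  sorted[15] = hdcaaejc$bjajfcjffeb
  sorted[16] = jajfcjffebhdcaaejc$b
  sorted[17] = jc$bjajfcjffebhdcaae
  sorted[18] = jfcjffebhdcaaejc$bja
  sorted[19] = jffebhdcaaejc$bjajfc
sorted[4] = bhdcaaejc$bjajfcjffe

Answer: bhdcaaejc$bjajfcjffe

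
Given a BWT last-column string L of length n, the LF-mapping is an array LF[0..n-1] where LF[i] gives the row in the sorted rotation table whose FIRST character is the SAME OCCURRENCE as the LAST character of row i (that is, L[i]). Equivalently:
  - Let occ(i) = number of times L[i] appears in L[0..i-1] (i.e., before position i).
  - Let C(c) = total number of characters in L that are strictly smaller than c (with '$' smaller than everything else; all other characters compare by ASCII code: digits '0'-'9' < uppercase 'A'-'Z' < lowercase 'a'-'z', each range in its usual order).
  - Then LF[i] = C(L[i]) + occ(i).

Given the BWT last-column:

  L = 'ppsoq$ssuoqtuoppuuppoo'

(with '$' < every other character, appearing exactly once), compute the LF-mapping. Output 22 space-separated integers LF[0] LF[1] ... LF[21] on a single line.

Char counts: '$':1, 'o':5, 'p':6, 'q':2, 's':3, 't':1, 'u':4
C (first-col start): C('$')=0, C('o')=1, C('p')=6, C('q')=12, C('s')=14, C('t')=17, C('u')=18
L[0]='p': occ=0, LF[0]=C('p')+0=6+0=6
L[1]='p': occ=1, LF[1]=C('p')+1=6+1=7
L[2]='s': occ=0, LF[2]=C('s')+0=14+0=14
L[3]='o': occ=0, LF[3]=C('o')+0=1+0=1
L[4]='q': occ=0, LF[4]=C('q')+0=12+0=12
L[5]='$': occ=0, LF[5]=C('$')+0=0+0=0
L[6]='s': occ=1, LF[6]=C('s')+1=14+1=15
L[7]='s': occ=2, LF[7]=C('s')+2=14+2=16
L[8]='u': occ=0, LF[8]=C('u')+0=18+0=18
L[9]='o': occ=1, LF[9]=C('o')+1=1+1=2
L[10]='q': occ=1, LF[10]=C('q')+1=12+1=13
L[11]='t': occ=0, LF[11]=C('t')+0=17+0=17
L[12]='u': occ=1, LF[12]=C('u')+1=18+1=19
L[13]='o': occ=2, LF[13]=C('o')+2=1+2=3
L[14]='p': occ=2, LF[14]=C('p')+2=6+2=8
L[15]='p': occ=3, LF[15]=C('p')+3=6+3=9
L[16]='u': occ=2, LF[16]=C('u')+2=18+2=20
L[17]='u': occ=3, LF[17]=C('u')+3=18+3=21
L[18]='p': occ=4, LF[18]=C('p')+4=6+4=10
L[19]='p': occ=5, LF[19]=C('p')+5=6+5=11
L[20]='o': occ=3, LF[20]=C('o')+3=1+3=4
L[21]='o': occ=4, LF[21]=C('o')+4=1+4=5

Answer: 6 7 14 1 12 0 15 16 18 2 13 17 19 3 8 9 20 21 10 11 4 5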